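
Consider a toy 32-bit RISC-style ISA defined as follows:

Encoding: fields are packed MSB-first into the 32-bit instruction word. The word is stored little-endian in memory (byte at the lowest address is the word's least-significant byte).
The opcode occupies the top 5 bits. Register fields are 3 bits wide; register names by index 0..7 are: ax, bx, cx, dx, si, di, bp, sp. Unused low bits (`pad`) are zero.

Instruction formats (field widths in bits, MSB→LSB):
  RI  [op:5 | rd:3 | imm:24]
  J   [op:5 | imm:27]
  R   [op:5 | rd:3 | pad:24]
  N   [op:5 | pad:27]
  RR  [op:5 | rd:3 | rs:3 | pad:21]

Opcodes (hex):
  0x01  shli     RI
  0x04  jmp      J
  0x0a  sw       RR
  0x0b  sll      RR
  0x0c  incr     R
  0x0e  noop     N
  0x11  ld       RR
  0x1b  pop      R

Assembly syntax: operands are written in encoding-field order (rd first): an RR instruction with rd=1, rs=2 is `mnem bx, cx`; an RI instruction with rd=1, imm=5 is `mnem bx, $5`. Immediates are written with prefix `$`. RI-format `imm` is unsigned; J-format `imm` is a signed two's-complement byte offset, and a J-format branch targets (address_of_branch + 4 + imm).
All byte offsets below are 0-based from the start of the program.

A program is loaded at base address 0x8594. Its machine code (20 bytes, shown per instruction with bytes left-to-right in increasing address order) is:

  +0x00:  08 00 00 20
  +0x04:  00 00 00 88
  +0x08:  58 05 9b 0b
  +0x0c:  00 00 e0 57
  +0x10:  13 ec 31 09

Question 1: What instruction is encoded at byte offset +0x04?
@+04  little-endian(00 00 00 88) = 0x88000000
  op=0x88000000>>27=0x11 ⇒ ld (RR)
  [26:24] rd=0 = ax
  [23:21] rs=0 = ax

ld ax, ax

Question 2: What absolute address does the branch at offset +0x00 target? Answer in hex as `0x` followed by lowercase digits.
@+00  little-endian(08 00 00 20) = 0x20000008
  top 5b → 0x4 → jmp [J]
  imm@[26:0]=0x8 ⇒ $8
  target = base 0x8594 + off 0x00 + 4 + imm 8 = 0x85a0

0x85a0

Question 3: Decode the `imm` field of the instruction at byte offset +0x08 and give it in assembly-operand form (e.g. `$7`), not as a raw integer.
@+08  little-endian(58 05 9b 0b) = 0x0b9b0558
  top 5b → 0x1 → shli [RI]
  rd@[26:24]=0x3 ⇒ dx
  imm@[23:0]=0x9b0558 ⇒ $10159448

$10159448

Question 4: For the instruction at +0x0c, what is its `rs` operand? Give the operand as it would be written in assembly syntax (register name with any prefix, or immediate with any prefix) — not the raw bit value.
sp

off 0x0c: read 00 00 e0 57 as little → 0x57e00000
  op=0x57e00000>>27=0xa ⇒ sw (RR)
  [26:24] rd=7 = sp
  [23:21] rs=7 = sp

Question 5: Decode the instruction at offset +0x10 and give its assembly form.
@+10  little-endian(13 ec 31 09) = 0x0931ec13
  top 5b → 0x1 → shli [RI]
  [26:24] rd=1 = bx
  [23:0] imm=3271699 = $3271699

shli bx, $3271699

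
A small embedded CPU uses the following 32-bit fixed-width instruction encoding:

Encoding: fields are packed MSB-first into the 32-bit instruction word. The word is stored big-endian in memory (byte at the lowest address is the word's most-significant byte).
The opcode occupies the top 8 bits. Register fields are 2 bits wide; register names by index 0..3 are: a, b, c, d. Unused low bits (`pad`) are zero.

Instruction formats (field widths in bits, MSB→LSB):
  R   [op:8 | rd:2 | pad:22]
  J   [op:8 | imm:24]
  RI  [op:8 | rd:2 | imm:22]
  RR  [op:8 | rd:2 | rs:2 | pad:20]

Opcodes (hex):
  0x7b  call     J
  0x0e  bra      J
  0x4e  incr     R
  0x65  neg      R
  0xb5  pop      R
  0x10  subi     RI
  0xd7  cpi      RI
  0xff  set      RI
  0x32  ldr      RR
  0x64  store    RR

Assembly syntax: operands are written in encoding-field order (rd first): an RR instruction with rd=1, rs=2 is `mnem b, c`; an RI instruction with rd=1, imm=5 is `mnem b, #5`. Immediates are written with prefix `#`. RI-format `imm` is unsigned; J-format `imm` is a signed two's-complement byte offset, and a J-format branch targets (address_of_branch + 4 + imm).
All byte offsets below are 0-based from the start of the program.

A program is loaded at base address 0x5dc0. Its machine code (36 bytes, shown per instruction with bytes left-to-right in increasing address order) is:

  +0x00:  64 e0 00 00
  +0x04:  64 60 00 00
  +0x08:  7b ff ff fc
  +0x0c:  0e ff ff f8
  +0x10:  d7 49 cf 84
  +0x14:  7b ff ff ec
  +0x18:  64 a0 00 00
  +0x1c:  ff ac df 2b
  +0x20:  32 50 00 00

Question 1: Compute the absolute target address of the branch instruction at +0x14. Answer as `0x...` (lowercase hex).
off 0x14: read 7b ff ff ec as big → 0x7bffffec
  top 8b → 0x7b → call [J]
  imm@[23:0]=0xffffec (s24→-20) ⇒ #-20
  target = base 0x5dc0 + off 0x14 + 4 + imm -20 = 0x5dc4

0x5dc4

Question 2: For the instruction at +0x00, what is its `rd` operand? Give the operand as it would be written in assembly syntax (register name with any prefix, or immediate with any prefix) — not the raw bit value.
[00] 64 e0 00 00 → 0x64e00000
  op=0x64e00000>>24=0x64 ⇒ store (RR)
  [23:22] rd=3 = d
  [21:20] rs=2 = c

d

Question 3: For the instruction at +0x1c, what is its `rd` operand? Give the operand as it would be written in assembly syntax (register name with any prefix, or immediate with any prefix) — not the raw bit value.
off 0x1c: read ff ac df 2b as big → 0xffacdf2b
  opcode bits[31:24]=0xff: set/RI
  rd: (w>>22)&0x3=0x2 → c
  imm: (w>>0)&0x3fffff=0x2cdf2b → #2940715

c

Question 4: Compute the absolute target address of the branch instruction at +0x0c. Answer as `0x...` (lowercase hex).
+0x0c: 0e ff ff f8 ⇒ word 0x0efffff8 (big)
  top 8b → 0xe → bra [J]
  imm: (w>>0)&0xffffff=0xfffff8 (s24→-8) → #-8
  target = base 0x5dc0 + off 0x0c + 4 + imm -8 = 0x5dc8

0x5dc8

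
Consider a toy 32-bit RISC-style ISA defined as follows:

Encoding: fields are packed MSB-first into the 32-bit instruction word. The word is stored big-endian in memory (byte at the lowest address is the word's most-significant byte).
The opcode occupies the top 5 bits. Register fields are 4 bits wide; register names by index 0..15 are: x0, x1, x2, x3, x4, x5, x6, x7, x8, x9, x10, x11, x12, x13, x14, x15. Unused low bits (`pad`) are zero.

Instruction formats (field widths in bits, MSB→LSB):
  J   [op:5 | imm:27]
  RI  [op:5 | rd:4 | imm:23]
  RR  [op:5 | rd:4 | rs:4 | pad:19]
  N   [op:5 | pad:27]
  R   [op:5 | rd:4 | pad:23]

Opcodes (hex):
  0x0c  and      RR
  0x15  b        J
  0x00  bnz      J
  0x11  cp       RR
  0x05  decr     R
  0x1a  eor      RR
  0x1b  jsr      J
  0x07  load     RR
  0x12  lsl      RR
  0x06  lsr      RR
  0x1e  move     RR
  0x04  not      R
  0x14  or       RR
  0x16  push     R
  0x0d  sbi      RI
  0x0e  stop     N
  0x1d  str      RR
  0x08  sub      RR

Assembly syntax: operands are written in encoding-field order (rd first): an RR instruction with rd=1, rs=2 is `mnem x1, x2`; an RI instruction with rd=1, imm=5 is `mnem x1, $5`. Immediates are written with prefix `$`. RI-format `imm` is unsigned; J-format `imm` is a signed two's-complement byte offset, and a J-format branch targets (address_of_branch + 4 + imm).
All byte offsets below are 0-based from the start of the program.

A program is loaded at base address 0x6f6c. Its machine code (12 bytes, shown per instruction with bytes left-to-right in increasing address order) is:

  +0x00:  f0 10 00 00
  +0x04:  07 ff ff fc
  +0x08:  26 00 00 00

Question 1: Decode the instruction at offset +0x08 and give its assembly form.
not x12

[08] 26 00 00 00 → 0x26000000
  opcode bits[31:27]=0x4: not/R
  [26:23] rd=12 = x12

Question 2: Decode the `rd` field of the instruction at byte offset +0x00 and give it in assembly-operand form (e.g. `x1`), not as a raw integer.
x0

off 0x00: read f0 10 00 00 as big → 0xf0100000
  opcode bits[31:27]=0x1e: move/RR
  [26:23] rd=0 = x0
  [22:19] rs=2 = x2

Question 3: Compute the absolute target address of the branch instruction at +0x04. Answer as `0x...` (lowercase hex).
0x6f70

off 0x04: read 07 ff ff fc as big → 0x07fffffc
  top 5b → 0x0 → bnz [J]
  imm@[26:0]=0x7fffffc (s27→-4) ⇒ $-4
  target = base 0x6f6c + off 0x04 + 4 + imm -4 = 0x6f70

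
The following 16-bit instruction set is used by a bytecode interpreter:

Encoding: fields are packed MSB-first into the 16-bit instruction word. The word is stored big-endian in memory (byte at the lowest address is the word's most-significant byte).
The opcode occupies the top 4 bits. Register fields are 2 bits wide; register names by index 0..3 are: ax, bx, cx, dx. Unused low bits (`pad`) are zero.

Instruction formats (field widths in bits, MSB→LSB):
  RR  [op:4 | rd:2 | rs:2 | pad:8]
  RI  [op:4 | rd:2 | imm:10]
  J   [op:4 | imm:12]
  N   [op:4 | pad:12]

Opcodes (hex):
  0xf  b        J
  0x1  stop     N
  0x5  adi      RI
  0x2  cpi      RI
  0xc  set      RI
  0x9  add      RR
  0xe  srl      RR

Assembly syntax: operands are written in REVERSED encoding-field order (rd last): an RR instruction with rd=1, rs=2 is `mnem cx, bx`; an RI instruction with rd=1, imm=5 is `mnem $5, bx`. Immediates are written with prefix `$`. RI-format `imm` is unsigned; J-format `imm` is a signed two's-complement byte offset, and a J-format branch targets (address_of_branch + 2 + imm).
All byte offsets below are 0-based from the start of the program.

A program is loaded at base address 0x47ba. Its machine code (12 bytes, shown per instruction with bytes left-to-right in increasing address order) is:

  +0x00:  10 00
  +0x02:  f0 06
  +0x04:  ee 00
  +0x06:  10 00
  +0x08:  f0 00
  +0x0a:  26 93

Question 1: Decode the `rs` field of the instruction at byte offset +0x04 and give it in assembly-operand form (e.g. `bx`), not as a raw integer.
cx

@+04  big-endian(ee 00) = 0xee00
  op=0xee00>>12=0xe ⇒ srl (RR)
  [11:10] rd=3 = dx
  [9:8] rs=2 = cx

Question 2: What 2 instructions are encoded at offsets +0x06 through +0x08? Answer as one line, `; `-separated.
stop; b $0

off 0x06: read 10 00 as big → 0x1000
  top 4b → 0x1 → stop [N]
off 0x08: read f0 00 as big → 0xf000
  top 4b → 0xf → b [J]
  imm@[11:0]=0x0 ⇒ $0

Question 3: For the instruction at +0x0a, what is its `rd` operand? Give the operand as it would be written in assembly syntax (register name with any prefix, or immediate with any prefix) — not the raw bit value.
bx

off 0x0a: read 26 93 as big → 0x2693
  opcode bits[15:12]=0x2: cpi/RI
  rd@[11:10]=0x1 ⇒ bx
  imm@[9:0]=0x293 ⇒ $659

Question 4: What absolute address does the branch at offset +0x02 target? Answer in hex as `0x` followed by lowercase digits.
0x47c4

[02] f0 06 → 0xf006
  op=0xf006>>12=0xf ⇒ b (J)
  imm: (w>>0)&0xfff=0x6 → $6
  target = base 0x47ba + off 0x02 + 2 + imm 6 = 0x47c4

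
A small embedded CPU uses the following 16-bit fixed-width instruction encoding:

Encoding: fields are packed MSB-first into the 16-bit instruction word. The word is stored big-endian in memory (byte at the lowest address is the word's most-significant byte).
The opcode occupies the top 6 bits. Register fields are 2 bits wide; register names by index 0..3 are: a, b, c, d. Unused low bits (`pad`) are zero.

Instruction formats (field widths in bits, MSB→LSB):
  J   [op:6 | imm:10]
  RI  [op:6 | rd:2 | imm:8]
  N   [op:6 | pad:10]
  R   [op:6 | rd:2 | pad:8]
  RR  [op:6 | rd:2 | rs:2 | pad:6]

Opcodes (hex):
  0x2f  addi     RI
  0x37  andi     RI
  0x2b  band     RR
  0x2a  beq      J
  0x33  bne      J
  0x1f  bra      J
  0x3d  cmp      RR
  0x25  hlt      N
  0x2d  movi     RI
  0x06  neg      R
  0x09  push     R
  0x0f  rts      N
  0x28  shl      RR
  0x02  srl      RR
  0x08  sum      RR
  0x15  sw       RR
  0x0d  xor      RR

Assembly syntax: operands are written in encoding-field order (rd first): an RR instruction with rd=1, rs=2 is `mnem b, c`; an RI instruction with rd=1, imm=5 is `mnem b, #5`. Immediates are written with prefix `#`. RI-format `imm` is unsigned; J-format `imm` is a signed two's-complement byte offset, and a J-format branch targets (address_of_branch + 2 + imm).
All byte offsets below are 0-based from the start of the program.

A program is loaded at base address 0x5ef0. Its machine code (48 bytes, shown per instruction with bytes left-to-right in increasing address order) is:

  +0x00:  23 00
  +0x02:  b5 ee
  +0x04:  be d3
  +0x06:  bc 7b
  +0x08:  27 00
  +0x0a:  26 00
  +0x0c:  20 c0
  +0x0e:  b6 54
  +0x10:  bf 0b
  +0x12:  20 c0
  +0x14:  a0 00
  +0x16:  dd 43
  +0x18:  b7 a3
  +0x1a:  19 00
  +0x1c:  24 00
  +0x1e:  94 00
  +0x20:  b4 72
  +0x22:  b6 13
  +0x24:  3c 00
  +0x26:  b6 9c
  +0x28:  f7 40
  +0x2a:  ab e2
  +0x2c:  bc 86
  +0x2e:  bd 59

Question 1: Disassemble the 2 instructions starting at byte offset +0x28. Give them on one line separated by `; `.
cmp d, b; beq #-30

+0x28: f7 40 ⇒ word 0xf740 (big)
  top 6b → 0x3d → cmp [RR]
  rd: (w>>8)&0x3=0x3 → d
  rs: (w>>6)&0x3=0x1 → b
+0x2a: ab e2 ⇒ word 0xabe2 (big)
  top 6b → 0x2a → beq [J]
  imm: (w>>0)&0x3ff=0x3e2 (s10→-30) → #-30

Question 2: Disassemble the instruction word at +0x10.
[10] bf 0b → 0xbf0b
  opcode bits[15:10]=0x2f: addi/RI
  rd: (w>>8)&0x3=0x3 → d
  imm: (w>>0)&0xff=0xb → #11

addi d, #11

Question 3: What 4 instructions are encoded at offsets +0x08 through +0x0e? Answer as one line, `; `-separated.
push d; push c; sum a, d; movi c, #84

[08] 27 00 → 0x2700
  top 6b → 0x9 → push [R]
  rd@[9:8]=0x3 ⇒ d
[0a] 26 00 → 0x2600
  top 6b → 0x9 → push [R]
  rd@[9:8]=0x2 ⇒ c
[0c] 20 c0 → 0x20c0
  top 6b → 0x8 → sum [RR]
  rd@[9:8]=0x0 ⇒ a
  rs@[7:6]=0x3 ⇒ d
[0e] b6 54 → 0xb654
  top 6b → 0x2d → movi [RI]
  rd@[9:8]=0x2 ⇒ c
  imm@[7:0]=0x54 ⇒ #84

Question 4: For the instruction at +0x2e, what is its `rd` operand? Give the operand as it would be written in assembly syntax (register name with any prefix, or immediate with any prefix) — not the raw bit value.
b

+0x2e: bd 59 ⇒ word 0xbd59 (big)
  op=0xbd59>>10=0x2f ⇒ addi (RI)
  rd: (w>>8)&0x3=0x1 → b
  imm: (w>>0)&0xff=0x59 → #89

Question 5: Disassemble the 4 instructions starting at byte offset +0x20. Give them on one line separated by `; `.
off 0x20: read b4 72 as big → 0xb472
  top 6b → 0x2d → movi [RI]
  [9:8] rd=0 = a
  [7:0] imm=114 = #114
off 0x22: read b6 13 as big → 0xb613
  top 6b → 0x2d → movi [RI]
  [9:8] rd=2 = c
  [7:0] imm=19 = #19
off 0x24: read 3c 00 as big → 0x3c00
  top 6b → 0xf → rts [N]
off 0x26: read b6 9c as big → 0xb69c
  top 6b → 0x2d → movi [RI]
  [9:8] rd=2 = c
  [7:0] imm=156 = #156

movi a, #114; movi c, #19; rts; movi c, #156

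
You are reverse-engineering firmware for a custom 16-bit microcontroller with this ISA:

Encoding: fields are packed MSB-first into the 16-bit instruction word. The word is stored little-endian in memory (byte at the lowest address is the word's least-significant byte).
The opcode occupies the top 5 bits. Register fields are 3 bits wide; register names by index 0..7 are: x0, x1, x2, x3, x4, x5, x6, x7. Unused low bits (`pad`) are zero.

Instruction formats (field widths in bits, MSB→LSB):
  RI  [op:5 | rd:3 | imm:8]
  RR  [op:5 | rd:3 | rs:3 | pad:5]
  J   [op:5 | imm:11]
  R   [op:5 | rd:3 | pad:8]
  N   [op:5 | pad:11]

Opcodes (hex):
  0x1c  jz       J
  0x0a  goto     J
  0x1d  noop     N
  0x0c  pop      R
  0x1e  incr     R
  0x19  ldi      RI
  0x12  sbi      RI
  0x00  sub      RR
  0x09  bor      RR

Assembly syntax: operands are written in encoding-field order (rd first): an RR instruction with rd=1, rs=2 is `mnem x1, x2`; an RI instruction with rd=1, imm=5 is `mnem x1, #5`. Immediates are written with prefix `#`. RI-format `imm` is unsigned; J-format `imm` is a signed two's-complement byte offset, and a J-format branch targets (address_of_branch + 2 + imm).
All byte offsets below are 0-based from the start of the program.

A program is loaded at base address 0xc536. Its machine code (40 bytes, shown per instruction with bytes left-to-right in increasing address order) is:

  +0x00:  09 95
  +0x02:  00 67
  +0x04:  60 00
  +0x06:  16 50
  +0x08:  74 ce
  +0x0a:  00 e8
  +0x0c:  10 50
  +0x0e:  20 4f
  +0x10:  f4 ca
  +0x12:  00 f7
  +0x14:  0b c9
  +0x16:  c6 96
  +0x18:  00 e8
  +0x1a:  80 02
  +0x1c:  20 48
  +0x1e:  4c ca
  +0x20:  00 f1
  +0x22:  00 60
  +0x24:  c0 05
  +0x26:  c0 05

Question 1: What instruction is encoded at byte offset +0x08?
off 0x08: read 74 ce as little → 0xce74
  top 5b → 0x19 → ldi [RI]
  rd: (w>>8)&0x7=0x6 → x6
  imm: (w>>0)&0xff=0x74 → #116

ldi x6, #116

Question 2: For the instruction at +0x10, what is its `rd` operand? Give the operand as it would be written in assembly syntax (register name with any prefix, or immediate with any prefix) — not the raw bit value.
+0x10: f4 ca ⇒ word 0xcaf4 (little)
  top 5b → 0x19 → ldi [RI]
  rd@[10:8]=0x2 ⇒ x2
  imm@[7:0]=0xf4 ⇒ #244

x2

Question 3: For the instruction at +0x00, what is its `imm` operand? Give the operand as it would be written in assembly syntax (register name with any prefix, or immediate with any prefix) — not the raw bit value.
+0x00: 09 95 ⇒ word 0x9509 (little)
  opcode bits[15:11]=0x12: sbi/RI
  rd@[10:8]=0x5 ⇒ x5
  imm@[7:0]=0x9 ⇒ #9

#9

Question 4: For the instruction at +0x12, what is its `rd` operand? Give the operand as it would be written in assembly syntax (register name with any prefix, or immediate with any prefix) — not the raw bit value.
+0x12: 00 f7 ⇒ word 0xf700 (little)
  top 5b → 0x1e → incr [R]
  rd: (w>>8)&0x7=0x7 → x7

x7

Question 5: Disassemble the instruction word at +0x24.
+0x24: c0 05 ⇒ word 0x05c0 (little)
  op=0x05c0>>11=0x0 ⇒ sub (RR)
  [10:8] rd=5 = x5
  [7:5] rs=6 = x6

sub x5, x6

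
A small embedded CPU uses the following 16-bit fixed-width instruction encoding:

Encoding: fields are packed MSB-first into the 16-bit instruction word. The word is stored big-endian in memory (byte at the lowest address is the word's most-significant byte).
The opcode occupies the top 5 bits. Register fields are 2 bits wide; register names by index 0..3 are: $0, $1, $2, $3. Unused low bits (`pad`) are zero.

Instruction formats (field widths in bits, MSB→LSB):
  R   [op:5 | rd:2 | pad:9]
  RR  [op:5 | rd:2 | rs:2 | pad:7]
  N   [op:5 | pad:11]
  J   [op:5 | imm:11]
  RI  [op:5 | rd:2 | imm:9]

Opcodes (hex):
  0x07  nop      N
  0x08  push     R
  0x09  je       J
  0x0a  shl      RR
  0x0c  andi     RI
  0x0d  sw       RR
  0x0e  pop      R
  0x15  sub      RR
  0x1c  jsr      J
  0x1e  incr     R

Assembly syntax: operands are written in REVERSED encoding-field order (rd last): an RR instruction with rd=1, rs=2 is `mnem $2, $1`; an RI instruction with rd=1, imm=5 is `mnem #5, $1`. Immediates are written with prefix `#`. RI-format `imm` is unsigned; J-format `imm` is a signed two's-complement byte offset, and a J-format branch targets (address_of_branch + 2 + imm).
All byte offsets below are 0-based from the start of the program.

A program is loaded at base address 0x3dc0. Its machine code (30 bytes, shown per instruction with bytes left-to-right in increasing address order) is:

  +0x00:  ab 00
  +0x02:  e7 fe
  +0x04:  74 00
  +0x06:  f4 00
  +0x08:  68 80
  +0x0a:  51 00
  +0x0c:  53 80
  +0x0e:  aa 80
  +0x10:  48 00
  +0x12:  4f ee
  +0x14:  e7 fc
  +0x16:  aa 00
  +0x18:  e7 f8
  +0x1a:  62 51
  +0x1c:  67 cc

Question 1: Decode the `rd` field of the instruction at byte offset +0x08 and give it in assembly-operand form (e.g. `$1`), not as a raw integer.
$0

@+08  big-endian(68 80) = 0x6880
  op=0x6880>>11=0xd ⇒ sw (RR)
  rd: (w>>9)&0x3=0x0 → $0
  rs: (w>>7)&0x3=0x1 → $1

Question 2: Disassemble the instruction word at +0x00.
off 0x00: read ab 00 as big → 0xab00
  top 5b → 0x15 → sub [RR]
  rd@[10:9]=0x1 ⇒ $1
  rs@[8:7]=0x2 ⇒ $2

sub $2, $1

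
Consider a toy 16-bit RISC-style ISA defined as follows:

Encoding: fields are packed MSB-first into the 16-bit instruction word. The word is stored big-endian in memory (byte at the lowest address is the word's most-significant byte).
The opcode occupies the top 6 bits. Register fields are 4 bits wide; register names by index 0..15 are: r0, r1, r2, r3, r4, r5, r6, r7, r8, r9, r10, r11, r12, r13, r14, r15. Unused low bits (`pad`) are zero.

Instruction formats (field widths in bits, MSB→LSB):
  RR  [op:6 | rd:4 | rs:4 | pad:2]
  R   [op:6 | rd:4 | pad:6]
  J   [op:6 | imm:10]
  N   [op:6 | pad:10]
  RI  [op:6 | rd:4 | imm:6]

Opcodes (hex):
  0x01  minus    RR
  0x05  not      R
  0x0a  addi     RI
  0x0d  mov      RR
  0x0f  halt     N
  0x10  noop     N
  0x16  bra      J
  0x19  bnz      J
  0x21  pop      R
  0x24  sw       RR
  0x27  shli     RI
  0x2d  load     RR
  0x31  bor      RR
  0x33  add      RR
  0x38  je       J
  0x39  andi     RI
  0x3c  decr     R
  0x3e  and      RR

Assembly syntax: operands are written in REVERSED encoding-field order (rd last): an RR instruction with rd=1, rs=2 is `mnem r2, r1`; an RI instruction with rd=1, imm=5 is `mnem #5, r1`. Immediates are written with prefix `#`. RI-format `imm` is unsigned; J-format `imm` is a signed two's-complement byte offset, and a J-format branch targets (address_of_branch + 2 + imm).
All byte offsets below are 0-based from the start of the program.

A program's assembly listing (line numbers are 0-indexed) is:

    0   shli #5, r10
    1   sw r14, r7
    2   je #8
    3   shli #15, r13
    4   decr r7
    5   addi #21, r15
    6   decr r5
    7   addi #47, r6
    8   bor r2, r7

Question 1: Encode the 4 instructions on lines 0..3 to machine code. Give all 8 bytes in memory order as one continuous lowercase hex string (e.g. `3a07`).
L0: shli op=0x27:6|rd=10:4|imm=5:6 ⇒ 0x9e85 ⇒ big 9e 85
L1: sw op=0x24:6|rd=7:4|rs=14:4|pad=0:2 ⇒ 0x91f8 ⇒ big 91 f8
L2: je op=0x38:6|imm=8:10 ⇒ 0xe008 ⇒ big e0 08
L3: shli op=0x27:6|rd=13:4|imm=15:6 ⇒ 0x9f4f ⇒ big 9f 4f

9e8591f8e0089f4f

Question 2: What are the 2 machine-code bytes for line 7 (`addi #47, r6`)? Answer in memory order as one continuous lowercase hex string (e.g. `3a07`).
29af

7. addi fields op=0xa:6|rd=6:4|imm=47:6 → word 29afh → 29 af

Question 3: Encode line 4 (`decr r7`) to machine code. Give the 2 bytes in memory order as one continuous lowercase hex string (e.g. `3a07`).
L4: decr op=0x3c:6|rd=7:4|pad=0:6 ⇒ 0xf1c0 ⇒ big f1 c0

f1c0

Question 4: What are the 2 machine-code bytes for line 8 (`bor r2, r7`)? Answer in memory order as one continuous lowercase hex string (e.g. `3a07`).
L8: bor op=0x31:6|rd=7:4|rs=2:4|pad=0:2 ⇒ 0xc5c8 ⇒ big c5 c8

c5c8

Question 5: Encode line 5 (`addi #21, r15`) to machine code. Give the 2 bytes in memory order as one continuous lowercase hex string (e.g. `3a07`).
L5: addi op=0xa:6|rd=15:4|imm=21:6 ⇒ 0x2bd5 ⇒ big 2b d5

2bd5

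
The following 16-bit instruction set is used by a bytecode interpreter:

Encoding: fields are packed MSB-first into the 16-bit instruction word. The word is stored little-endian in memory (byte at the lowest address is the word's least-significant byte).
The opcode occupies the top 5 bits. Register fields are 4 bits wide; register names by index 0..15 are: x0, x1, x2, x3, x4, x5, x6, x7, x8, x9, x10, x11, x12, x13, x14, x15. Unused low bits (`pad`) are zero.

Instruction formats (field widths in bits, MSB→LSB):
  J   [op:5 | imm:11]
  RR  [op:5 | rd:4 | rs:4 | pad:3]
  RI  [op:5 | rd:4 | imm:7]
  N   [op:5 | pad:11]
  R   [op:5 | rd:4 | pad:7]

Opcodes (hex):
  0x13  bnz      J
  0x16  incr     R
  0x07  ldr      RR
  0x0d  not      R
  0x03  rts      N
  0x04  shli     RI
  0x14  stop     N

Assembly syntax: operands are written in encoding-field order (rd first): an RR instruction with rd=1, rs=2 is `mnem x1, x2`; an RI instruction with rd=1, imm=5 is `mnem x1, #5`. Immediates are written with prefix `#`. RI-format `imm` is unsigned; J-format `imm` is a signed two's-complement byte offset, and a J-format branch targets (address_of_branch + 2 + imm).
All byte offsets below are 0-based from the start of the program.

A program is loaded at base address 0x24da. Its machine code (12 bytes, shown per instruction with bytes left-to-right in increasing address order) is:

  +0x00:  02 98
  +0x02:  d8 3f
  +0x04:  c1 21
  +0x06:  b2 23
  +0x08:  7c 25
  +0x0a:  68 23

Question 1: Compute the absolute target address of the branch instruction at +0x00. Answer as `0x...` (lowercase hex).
+0x00: 02 98 ⇒ word 0x9802 (little)
  opcode bits[15:11]=0x13: bnz/J
  imm@[10:0]=0x2 ⇒ #2
  target = base 0x24da + off 0x00 + 2 + imm 2 = 0x24de

0x24de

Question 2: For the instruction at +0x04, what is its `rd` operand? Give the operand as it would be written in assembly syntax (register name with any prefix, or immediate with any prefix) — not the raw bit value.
@+04  little-endian(c1 21) = 0x21c1
  top 5b → 0x4 → shli [RI]
  rd: (w>>7)&0xf=0x3 → x3
  imm: (w>>0)&0x7f=0x41 → #65

x3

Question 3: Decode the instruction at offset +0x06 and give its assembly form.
shli x7, #50

off 0x06: read b2 23 as little → 0x23b2
  op=0x23b2>>11=0x4 ⇒ shli (RI)
  rd@[10:7]=0x7 ⇒ x7
  imm@[6:0]=0x32 ⇒ #50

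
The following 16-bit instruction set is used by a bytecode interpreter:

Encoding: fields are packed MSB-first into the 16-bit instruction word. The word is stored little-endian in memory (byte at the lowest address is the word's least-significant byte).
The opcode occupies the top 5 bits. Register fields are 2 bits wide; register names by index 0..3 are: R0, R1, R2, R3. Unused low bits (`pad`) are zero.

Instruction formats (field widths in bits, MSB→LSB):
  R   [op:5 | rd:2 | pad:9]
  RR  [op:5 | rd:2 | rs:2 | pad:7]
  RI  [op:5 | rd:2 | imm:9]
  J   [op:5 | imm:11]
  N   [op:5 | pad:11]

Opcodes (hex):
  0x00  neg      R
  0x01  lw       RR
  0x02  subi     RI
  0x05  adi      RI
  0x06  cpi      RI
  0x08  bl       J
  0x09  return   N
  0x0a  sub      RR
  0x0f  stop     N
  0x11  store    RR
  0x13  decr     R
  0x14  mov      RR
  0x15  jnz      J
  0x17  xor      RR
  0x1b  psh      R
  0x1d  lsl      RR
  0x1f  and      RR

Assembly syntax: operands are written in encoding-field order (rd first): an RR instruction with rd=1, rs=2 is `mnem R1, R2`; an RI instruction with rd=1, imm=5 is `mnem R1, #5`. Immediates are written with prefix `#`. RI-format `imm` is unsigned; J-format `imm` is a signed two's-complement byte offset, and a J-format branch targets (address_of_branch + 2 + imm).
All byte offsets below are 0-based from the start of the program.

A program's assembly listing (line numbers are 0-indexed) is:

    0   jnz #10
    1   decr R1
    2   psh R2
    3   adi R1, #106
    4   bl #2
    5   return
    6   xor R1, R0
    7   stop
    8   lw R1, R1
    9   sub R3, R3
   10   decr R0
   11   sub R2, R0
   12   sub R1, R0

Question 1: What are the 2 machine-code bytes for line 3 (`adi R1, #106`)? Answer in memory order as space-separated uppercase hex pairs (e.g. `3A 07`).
L3: adi op=0x5:5|rd=1:2|imm=106:9 ⇒ 0x2a6a ⇒ little 6a 2a

6A 2A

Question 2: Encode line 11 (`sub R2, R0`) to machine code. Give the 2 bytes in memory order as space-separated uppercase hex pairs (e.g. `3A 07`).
11. sub fields op=0xa:5|rd=2:2|rs=0:2|pad=0:7 → word 5400h → 00 54

00 54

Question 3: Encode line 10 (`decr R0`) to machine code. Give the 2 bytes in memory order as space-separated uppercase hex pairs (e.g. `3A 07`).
00 98

10. decr fields op=0x13:5|rd=0:2|pad=0:9 → word 9800h → 00 98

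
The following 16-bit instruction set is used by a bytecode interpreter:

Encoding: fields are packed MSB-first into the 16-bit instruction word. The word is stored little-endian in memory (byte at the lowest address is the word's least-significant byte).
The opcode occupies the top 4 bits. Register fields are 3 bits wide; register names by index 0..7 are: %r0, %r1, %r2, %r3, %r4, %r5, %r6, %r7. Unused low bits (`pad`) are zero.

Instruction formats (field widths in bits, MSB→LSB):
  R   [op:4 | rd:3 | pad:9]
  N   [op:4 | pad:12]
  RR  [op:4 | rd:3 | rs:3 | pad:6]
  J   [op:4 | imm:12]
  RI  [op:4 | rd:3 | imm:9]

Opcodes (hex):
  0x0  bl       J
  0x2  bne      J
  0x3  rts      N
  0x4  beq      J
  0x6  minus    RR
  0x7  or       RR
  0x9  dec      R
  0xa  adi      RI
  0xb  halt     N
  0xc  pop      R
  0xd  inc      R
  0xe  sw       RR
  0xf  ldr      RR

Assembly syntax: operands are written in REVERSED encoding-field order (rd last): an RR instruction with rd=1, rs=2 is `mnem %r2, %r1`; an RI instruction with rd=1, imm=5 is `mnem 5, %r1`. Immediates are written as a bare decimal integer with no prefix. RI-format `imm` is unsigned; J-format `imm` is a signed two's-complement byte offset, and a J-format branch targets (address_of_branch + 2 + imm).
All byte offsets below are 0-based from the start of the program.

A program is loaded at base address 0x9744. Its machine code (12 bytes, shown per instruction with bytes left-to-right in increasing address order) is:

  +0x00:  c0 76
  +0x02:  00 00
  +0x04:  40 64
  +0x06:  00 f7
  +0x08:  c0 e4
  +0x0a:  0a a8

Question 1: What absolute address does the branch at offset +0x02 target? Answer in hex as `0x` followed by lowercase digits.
0x9748

+0x02: 00 00 ⇒ word 0x0000 (little)
  top 4b → 0x0 → bl [J]
  imm@[11:0]=0x0 ⇒ 0
  target = base 0x9744 + off 0x02 + 2 + imm 0 = 0x9748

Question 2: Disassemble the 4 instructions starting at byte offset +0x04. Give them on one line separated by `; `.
+0x04: 40 64 ⇒ word 0x6440 (little)
  op=0x6440>>12=0x6 ⇒ minus (RR)
  [11:9] rd=2 = %r2
  [8:6] rs=1 = %r1
+0x06: 00 f7 ⇒ word 0xf700 (little)
  op=0xf700>>12=0xf ⇒ ldr (RR)
  [11:9] rd=3 = %r3
  [8:6] rs=4 = %r4
+0x08: c0 e4 ⇒ word 0xe4c0 (little)
  op=0xe4c0>>12=0xe ⇒ sw (RR)
  [11:9] rd=2 = %r2
  [8:6] rs=3 = %r3
+0x0a: 0a a8 ⇒ word 0xa80a (little)
  op=0xa80a>>12=0xa ⇒ adi (RI)
  [11:9] rd=4 = %r4
  [8:0] imm=10 = 10

minus %r1, %r2; ldr %r4, %r3; sw %r3, %r2; adi 10, %r4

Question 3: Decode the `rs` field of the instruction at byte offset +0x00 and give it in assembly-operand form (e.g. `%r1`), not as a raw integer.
off 0x00: read c0 76 as little → 0x76c0
  opcode bits[15:12]=0x7: or/RR
  [11:9] rd=3 = %r3
  [8:6] rs=3 = %r3

%r3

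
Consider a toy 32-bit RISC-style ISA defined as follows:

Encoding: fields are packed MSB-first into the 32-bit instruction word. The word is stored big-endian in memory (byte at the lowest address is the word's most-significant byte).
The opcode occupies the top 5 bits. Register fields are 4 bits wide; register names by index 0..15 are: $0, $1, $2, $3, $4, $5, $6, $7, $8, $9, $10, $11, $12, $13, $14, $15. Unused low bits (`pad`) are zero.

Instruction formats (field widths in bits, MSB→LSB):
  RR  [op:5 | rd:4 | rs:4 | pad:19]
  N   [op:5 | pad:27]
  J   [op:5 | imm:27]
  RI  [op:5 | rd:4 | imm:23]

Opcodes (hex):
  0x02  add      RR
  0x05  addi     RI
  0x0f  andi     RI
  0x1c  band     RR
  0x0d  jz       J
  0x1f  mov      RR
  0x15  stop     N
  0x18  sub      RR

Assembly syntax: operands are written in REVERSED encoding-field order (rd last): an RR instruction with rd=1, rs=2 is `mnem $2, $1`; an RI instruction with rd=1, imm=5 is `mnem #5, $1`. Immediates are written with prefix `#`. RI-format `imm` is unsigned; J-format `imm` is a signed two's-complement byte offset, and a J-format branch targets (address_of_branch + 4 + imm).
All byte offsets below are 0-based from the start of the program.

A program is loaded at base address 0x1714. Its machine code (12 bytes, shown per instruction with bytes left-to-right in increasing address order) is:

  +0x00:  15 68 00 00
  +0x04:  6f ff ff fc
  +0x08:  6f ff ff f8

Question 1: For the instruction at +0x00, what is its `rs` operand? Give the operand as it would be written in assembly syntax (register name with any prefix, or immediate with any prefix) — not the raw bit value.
$13

off 0x00: read 15 68 00 00 as big → 0x15680000
  op=0x15680000>>27=0x2 ⇒ add (RR)
  rd@[26:23]=0xa ⇒ $10
  rs@[22:19]=0xd ⇒ $13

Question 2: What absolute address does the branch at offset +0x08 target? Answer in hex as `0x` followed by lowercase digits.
0x1718

off 0x08: read 6f ff ff f8 as big → 0x6ffffff8
  opcode bits[31:27]=0xd: jz/J
  imm@[26:0]=0x7fffff8 (s27→-8) ⇒ #-8
  target = base 0x1714 + off 0x08 + 4 + imm -8 = 0x1718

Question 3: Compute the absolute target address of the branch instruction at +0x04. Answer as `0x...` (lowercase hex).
@+04  big-endian(6f ff ff fc) = 0x6ffffffc
  top 5b → 0xd → jz [J]
  imm@[26:0]=0x7fffffc (s27→-4) ⇒ #-4
  target = base 0x1714 + off 0x04 + 4 + imm -4 = 0x1718

0x1718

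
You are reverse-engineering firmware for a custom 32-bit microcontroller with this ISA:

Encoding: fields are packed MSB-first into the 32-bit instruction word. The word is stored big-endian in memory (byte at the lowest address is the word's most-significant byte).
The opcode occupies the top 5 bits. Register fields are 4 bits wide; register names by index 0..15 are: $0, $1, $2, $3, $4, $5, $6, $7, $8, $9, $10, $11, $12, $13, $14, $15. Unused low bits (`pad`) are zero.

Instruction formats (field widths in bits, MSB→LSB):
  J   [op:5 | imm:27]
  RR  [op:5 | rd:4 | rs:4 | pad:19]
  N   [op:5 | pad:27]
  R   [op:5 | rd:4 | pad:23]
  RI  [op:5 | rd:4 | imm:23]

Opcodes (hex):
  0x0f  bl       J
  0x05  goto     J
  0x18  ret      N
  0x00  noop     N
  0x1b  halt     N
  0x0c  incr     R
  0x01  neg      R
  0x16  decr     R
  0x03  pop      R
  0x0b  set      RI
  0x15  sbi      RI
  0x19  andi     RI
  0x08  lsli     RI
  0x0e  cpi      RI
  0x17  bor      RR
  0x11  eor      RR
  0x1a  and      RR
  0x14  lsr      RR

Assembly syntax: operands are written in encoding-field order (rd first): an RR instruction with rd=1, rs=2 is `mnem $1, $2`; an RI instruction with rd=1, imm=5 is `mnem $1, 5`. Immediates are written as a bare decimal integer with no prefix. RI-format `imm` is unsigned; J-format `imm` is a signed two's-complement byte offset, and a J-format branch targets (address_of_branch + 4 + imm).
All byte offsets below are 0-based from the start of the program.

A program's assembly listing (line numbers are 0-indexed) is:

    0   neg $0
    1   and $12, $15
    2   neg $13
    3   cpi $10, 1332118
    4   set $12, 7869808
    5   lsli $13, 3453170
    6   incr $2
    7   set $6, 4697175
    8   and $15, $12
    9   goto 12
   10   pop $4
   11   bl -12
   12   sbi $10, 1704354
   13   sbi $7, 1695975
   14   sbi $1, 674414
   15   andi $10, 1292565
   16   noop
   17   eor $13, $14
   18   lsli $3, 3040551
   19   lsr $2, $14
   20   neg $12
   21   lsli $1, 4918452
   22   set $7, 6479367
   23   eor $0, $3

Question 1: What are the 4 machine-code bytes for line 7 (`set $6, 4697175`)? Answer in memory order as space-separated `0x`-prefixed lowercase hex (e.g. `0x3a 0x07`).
0x5b 0x47 0xac 0x57

L7: set op=0xb:5|rd=6:4|imm=4697175:23 ⇒ 0x5b47ac57 ⇒ big 5b 47 ac 57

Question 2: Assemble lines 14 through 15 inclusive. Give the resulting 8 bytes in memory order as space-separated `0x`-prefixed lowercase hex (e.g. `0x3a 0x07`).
line 14 (sbi): pack op=0x15:5|rd=1:4|imm=674414:23 = 0xa88a4a6e; big→ a8 8a 4a 6e
line 15 (andi): pack op=0x19:5|rd=10:4|imm=1292565:23 = 0xcd13b915; big→ cd 13 b9 15

0xa8 0x8a 0x4a 0x6e 0xcd 0x13 0xb9 0x15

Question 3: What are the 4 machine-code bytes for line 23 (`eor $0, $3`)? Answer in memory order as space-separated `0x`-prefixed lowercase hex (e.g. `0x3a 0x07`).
line 23 (eor): pack op=0x11:5|rd=0:4|rs=3:4|pad=0:19 = 0x88180000; big→ 88 18 00 00

0x88 0x18 0x00 0x00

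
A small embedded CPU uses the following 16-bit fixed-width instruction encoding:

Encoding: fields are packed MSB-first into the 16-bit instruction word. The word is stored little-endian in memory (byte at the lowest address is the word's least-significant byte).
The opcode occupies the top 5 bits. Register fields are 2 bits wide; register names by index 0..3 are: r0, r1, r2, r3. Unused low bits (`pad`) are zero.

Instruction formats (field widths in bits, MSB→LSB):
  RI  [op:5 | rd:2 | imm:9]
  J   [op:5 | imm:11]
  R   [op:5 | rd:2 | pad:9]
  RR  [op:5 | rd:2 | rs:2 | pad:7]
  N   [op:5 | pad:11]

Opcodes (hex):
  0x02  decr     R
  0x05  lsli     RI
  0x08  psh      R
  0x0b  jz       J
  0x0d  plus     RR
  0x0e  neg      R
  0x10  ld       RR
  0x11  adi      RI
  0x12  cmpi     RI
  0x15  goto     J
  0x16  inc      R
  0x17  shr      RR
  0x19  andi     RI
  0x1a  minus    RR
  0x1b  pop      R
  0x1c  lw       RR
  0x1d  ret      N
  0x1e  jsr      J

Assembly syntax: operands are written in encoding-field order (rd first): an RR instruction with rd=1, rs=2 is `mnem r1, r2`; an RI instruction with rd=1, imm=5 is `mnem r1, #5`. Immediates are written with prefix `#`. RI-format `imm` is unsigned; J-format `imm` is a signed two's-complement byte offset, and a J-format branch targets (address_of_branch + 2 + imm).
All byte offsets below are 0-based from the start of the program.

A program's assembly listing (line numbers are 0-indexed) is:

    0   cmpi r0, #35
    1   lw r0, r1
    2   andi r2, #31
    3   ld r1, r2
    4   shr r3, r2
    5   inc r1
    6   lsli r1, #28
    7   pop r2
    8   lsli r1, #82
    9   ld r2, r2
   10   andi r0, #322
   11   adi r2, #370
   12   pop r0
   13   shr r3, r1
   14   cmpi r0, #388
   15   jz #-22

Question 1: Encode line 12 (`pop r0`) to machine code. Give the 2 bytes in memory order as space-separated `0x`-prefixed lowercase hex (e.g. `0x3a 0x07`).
0x00 0xd8

12. pop fields op=0x1b:5|rd=0:2|pad=0:9 → word d800h → 00 d8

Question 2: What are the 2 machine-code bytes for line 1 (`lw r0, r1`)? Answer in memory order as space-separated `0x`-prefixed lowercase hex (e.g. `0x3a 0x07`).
0x80 0xe0

L1: lw op=0x1c:5|rd=0:2|rs=1:2|pad=0:7 ⇒ 0xe080 ⇒ little 80 e0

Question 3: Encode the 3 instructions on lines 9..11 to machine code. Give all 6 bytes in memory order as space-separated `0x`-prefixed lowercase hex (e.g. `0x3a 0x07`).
0x00 0x85 0x42 0xc9 0x72 0x8d

line 9 (ld): pack op=0x10:5|rd=2:2|rs=2:2|pad=0:7 = 0x8500; little→ 00 85
line 10 (andi): pack op=0x19:5|rd=0:2|imm=322:9 = 0xc942; little→ 42 c9
line 11 (adi): pack op=0x11:5|rd=2:2|imm=370:9 = 0x8d72; little→ 72 8d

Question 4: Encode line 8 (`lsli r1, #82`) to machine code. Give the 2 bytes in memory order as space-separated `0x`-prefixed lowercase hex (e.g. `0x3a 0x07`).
0x52 0x2a

line 8 (lsli): pack op=0x5:5|rd=1:2|imm=82:9 = 0x2a52; little→ 52 2a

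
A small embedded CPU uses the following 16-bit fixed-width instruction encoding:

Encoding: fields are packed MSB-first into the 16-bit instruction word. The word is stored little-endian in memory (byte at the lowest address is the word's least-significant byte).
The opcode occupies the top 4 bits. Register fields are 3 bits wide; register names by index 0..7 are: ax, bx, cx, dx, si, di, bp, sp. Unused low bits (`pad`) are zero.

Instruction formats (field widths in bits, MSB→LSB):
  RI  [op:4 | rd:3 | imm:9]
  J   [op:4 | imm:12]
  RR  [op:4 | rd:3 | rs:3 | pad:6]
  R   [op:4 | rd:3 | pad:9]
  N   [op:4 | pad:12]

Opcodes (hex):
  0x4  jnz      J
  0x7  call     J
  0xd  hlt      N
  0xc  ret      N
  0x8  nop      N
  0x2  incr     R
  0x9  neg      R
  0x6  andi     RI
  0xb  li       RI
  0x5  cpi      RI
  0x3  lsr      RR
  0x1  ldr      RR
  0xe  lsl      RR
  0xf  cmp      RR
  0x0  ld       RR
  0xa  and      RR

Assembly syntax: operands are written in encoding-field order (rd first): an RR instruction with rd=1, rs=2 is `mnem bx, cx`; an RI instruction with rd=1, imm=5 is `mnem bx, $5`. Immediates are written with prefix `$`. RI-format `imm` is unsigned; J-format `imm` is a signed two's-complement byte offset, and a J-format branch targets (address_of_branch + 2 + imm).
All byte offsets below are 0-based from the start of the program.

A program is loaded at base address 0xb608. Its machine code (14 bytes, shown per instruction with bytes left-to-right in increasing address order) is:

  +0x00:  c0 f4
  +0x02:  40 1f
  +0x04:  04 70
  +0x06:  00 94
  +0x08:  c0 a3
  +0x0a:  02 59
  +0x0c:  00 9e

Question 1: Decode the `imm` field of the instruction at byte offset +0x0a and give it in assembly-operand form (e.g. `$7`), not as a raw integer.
[0a] 02 59 → 0x5902
  op=0x5902>>12=0x5 ⇒ cpi (RI)
  rd: (w>>9)&0x7=0x4 → si
  imm: (w>>0)&0x1ff=0x102 → $258

$258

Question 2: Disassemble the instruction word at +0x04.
@+04  little-endian(04 70) = 0x7004
  top 4b → 0x7 → call [J]
  imm: (w>>0)&0xfff=0x4 → $4

call $4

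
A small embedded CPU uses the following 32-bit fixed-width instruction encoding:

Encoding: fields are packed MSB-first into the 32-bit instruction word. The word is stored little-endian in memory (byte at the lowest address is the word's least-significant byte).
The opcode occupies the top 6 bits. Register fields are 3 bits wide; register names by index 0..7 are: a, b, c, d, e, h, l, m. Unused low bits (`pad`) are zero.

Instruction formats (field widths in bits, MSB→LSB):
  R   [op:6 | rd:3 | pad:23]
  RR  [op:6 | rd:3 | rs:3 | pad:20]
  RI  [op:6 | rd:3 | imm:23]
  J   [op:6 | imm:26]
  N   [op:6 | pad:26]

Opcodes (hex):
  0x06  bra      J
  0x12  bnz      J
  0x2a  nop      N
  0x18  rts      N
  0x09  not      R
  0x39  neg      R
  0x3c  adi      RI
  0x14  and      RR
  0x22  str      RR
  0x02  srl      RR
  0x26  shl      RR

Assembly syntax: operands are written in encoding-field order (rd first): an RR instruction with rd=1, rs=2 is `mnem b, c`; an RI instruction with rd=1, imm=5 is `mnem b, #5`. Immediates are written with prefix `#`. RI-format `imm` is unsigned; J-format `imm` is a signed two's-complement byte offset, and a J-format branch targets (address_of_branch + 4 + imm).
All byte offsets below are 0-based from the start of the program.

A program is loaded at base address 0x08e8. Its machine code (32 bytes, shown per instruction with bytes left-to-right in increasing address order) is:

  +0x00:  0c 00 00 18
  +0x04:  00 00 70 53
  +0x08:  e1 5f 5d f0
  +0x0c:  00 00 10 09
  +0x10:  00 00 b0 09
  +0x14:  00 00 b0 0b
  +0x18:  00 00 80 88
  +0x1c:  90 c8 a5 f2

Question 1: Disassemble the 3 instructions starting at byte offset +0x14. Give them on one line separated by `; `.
off 0x14: read 00 00 b0 0b as little → 0x0bb00000
  top 6b → 0x2 → srl [RR]
  rd: (w>>23)&0x7=0x7 → m
  rs: (w>>20)&0x7=0x3 → d
off 0x18: read 00 00 80 88 as little → 0x88800000
  top 6b → 0x22 → str [RR]
  rd: (w>>23)&0x7=0x1 → b
  rs: (w>>20)&0x7=0x0 → a
off 0x1c: read 90 c8 a5 f2 as little → 0xf2a5c890
  top 6b → 0x3c → adi [RI]
  rd: (w>>23)&0x7=0x5 → h
  imm: (w>>0)&0x7fffff=0x25c890 → #2476176

srl m, d; str b, a; adi h, #2476176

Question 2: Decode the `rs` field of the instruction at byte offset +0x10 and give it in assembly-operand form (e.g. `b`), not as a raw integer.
@+10  little-endian(00 00 b0 09) = 0x09b00000
  op=0x09b00000>>26=0x2 ⇒ srl (RR)
  [25:23] rd=3 = d
  [22:20] rs=3 = d

d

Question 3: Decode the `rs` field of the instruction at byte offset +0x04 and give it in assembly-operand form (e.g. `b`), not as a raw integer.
off 0x04: read 00 00 70 53 as little → 0x53700000
  op=0x53700000>>26=0x14 ⇒ and (RR)
  rd@[25:23]=0x6 ⇒ l
  rs@[22:20]=0x7 ⇒ m

m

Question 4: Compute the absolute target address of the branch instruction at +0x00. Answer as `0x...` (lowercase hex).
[00] 0c 00 00 18 → 0x1800000c
  opcode bits[31:26]=0x6: bra/J
  imm: (w>>0)&0x3ffffff=0xc → #12
  target = base 0x08e8 + off 0x00 + 4 + imm 12 = 0x08f8

0x08f8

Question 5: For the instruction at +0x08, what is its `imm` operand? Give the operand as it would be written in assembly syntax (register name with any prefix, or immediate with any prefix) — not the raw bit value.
+0x08: e1 5f 5d f0 ⇒ word 0xf05d5fe1 (little)
  op=0xf05d5fe1>>26=0x3c ⇒ adi (RI)
  rd: (w>>23)&0x7=0x0 → a
  imm: (w>>0)&0x7fffff=0x5d5fe1 → #6119393

#6119393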